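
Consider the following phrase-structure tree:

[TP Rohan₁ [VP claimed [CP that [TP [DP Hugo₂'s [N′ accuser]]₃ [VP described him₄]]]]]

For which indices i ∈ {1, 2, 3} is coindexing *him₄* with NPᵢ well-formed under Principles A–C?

*him* is a pronoun, so Principle B applies: it must be free in its binding domain.
Binding domain of *him₄*: the embedded TP, whose subject is [Hugo₂'s accuser]₃.
*Rohan₁* c-commands the pronoun but from outside its binding domain, and is not c-commanded by it → coindexation permitted.
*Hugo₂* and the pronoun do not c-command one another → neither Principle B nor Principle C is at stake; coindexation permitted.
*[Hugo₂'s accuser]₃* c-commands the pronoun within its binding domain → coindexation would violate Principle B.

{1, 2}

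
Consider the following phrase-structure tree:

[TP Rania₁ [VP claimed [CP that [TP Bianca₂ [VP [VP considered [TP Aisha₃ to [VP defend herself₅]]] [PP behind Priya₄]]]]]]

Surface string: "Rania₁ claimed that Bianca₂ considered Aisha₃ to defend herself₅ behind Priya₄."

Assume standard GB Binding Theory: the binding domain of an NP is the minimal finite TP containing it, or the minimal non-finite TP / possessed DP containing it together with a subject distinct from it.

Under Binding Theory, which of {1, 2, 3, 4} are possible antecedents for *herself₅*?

*herself* is an anaphor, so Principle A applies: it must be bound in its binding domain.
Binding domain of *herself₅*: the embedded TP, whose subject is Aisha₃.
*Rania₁* c-commands the anaphor but is outside its binding domain → cannot satisfy Principle A.
*Bianca₂* c-commands the anaphor but is outside its binding domain → cannot satisfy Principle A.
*Aisha₃* c-commands the anaphor within its binding domain → licit binder.
*Priya₄* does not c-command the anaphor → cannot bind it.

{3}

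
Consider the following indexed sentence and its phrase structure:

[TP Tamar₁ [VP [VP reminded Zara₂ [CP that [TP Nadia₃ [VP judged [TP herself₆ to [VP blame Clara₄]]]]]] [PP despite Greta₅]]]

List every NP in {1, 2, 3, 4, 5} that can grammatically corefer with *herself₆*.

{3}

*herself* is an anaphor, so Principle A applies: it must be bound in its binding domain.
Binding domain of *herself₆*: the embedded TP, whose subject is Nadia₃.
*Tamar₁* c-commands the anaphor but is outside its binding domain → cannot satisfy Principle A.
*Zara₂* c-commands the anaphor but is outside its binding domain → cannot satisfy Principle A.
*Nadia₃* c-commands the anaphor within its binding domain → licit binder.
*Clara₄* does not c-command the anaphor → cannot bind it.
*Greta₅* does not c-command the anaphor → cannot bind it.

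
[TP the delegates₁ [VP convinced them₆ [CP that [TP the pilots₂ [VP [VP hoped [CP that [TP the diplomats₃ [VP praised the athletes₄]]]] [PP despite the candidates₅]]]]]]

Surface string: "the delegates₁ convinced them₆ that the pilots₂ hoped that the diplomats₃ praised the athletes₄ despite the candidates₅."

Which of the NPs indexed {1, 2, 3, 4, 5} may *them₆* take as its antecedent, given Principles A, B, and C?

*them* is a pronoun, so Principle B applies: it must be free in its binding domain.
Binding domain of *them₆*: the matrix TP, whose subject is the delegates₁.
*the delegates₁* c-commands the pronoun within its binding domain → coindexation would violate Principle B.
*the pilots₂*: the pronoun c-commands this R-expression → coindexation would violate Principle C on *the pilots₂*.
*the diplomats₃*: the pronoun c-commands this R-expression → coindexation would violate Principle C on *the diplomats₃*.
*the athletes₄*: the pronoun c-commands this R-expression → coindexation would violate Principle C on *the athletes₄*.
*the candidates₅*: the pronoun c-commands this R-expression → coindexation would violate Principle C on *the candidates₅*.

none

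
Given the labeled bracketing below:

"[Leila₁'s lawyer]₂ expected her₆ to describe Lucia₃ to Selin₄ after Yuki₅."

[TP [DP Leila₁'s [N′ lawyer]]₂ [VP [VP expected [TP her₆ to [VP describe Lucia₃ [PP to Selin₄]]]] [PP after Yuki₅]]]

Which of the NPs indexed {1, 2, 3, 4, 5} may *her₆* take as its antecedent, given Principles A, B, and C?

*her* is a pronoun, so Principle B applies: it must be free in its binding domain.
Binding domain of *her₆*: the matrix TP, whose subject is [Leila₁'s lawyer]₂.
*Leila₁* and the pronoun do not c-command one another → neither Principle B nor Principle C is at stake; coindexation permitted.
*[Leila₁'s lawyer]₂* c-commands the pronoun within its binding domain → coindexation would violate Principle B.
*Lucia₃*: the pronoun c-commands this R-expression → coindexation would violate Principle C on *Lucia₃*.
*Selin₄*: the pronoun c-commands this R-expression → coindexation would violate Principle C on *Selin₄*.
*Yuki₅* and the pronoun do not c-command one another → neither Principle B nor Principle C is at stake; coindexation permitted.

{1, 5}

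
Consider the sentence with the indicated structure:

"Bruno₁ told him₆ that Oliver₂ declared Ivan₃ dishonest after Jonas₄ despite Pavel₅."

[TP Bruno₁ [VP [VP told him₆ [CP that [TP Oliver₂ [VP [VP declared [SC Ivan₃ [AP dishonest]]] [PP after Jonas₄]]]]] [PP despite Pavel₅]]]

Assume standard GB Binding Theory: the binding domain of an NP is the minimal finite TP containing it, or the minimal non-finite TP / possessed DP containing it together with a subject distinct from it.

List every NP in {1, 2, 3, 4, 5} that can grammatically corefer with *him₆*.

{5}

*him* is a pronoun, so Principle B applies: it must be free in its binding domain.
Binding domain of *him₆*: the matrix TP, whose subject is Bruno₁.
*Bruno₁* c-commands the pronoun within its binding domain → coindexation would violate Principle B.
*Oliver₂*: the pronoun c-commands this R-expression → coindexation would violate Principle C on *Oliver₂*.
*Ivan₃*: the pronoun c-commands this R-expression → coindexation would violate Principle C on *Ivan₃*.
*Jonas₄*: the pronoun c-commands this R-expression → coindexation would violate Principle C on *Jonas₄*.
*Pavel₅* and the pronoun do not c-command one another → neither Principle B nor Principle C is at stake; coindexation permitted.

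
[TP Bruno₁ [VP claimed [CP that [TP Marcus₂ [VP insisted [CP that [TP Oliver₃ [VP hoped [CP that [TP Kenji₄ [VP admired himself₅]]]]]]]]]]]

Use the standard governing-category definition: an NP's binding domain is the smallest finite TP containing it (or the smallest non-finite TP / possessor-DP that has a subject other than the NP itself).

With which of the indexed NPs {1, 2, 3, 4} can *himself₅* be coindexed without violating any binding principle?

*himself* is an anaphor, so Principle A applies: it must be bound in its binding domain.
Binding domain of *himself₅*: the embedded TP, whose subject is Kenji₄.
*Bruno₁* c-commands the anaphor but is outside its binding domain → cannot satisfy Principle A.
*Marcus₂* c-commands the anaphor but is outside its binding domain → cannot satisfy Principle A.
*Oliver₃* c-commands the anaphor but is outside its binding domain → cannot satisfy Principle A.
*Kenji₄* c-commands the anaphor within its binding domain → licit binder.

{4}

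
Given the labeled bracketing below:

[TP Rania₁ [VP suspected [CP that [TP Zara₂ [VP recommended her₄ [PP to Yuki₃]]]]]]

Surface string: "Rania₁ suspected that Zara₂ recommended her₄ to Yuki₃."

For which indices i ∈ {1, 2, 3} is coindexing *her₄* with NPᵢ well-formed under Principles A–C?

*her* is a pronoun, so Principle B applies: it must be free in its binding domain.
Binding domain of *her₄*: the embedded TP, whose subject is Zara₂.
*Rania₁* c-commands the pronoun but from outside its binding domain, and is not c-commanded by it → coindexation permitted.
*Zara₂* c-commands the pronoun within its binding domain → coindexation would violate Principle B.
*Yuki₃*: the pronoun c-commands this R-expression → coindexation would violate Principle C on *Yuki₃*.

{1}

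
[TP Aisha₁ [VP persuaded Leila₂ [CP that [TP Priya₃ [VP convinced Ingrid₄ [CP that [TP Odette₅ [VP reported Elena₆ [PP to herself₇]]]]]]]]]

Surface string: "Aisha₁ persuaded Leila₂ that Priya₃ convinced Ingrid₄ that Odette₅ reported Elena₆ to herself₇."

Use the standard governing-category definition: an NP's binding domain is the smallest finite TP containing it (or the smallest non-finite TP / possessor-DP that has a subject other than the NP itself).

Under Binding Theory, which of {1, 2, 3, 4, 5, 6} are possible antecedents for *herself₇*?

{5, 6}

*herself* is an anaphor, so Principle A applies: it must be bound in its binding domain.
Binding domain of *herself₇*: the embedded TP, whose subject is Odette₅.
*Aisha₁* c-commands the anaphor but is outside its binding domain → cannot satisfy Principle A.
*Leila₂* c-commands the anaphor but is outside its binding domain → cannot satisfy Principle A.
*Priya₃* c-commands the anaphor but is outside its binding domain → cannot satisfy Principle A.
*Ingrid₄* c-commands the anaphor but is outside its binding domain → cannot satisfy Principle A.
*Odette₅* c-commands the anaphor within its binding domain → licit binder.
*Elena₆* c-commands the anaphor within its binding domain → licit binder.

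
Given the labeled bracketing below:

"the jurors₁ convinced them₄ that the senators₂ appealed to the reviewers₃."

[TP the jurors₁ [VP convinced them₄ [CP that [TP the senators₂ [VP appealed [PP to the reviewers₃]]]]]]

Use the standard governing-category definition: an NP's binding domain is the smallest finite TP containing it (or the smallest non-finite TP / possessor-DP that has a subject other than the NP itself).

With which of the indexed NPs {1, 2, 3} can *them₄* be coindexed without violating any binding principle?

none

*them* is a pronoun, so Principle B applies: it must be free in its binding domain.
Binding domain of *them₄*: the matrix TP, whose subject is the jurors₁.
*the jurors₁* c-commands the pronoun within its binding domain → coindexation would violate Principle B.
*the senators₂*: the pronoun c-commands this R-expression → coindexation would violate Principle C on *the senators₂*.
*the reviewers₃*: the pronoun c-commands this R-expression → coindexation would violate Principle C on *the reviewers₃*.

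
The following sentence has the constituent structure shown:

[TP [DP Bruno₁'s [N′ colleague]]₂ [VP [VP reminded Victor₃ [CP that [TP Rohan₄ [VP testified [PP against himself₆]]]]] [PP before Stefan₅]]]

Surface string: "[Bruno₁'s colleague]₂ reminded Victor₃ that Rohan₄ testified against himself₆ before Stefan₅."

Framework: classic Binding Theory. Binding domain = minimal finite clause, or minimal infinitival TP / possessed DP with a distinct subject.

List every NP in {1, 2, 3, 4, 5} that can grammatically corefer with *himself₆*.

{4}

*himself* is an anaphor, so Principle A applies: it must be bound in its binding domain.
Binding domain of *himself₆*: the embedded TP, whose subject is Rohan₄.
*Bruno₁* does not c-command the anaphor → cannot bind it.
*[Bruno₁'s colleague]₂* c-commands the anaphor but is outside its binding domain → cannot satisfy Principle A.
*Victor₃* c-commands the anaphor but is outside its binding domain → cannot satisfy Principle A.
*Rohan₄* c-commands the anaphor within its binding domain → licit binder.
*Stefan₅* does not c-command the anaphor → cannot bind it.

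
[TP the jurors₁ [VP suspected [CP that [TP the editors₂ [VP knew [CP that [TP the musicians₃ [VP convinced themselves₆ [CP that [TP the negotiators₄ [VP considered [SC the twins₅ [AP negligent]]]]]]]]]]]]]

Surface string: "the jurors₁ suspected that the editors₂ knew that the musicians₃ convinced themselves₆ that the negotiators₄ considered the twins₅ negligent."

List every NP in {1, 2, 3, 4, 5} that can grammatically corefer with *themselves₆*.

*themselves* is an anaphor, so Principle A applies: it must be bound in its binding domain.
Binding domain of *themselves₆*: the embedded TP, whose subject is the musicians₃.
*the jurors₁* c-commands the anaphor but is outside its binding domain → cannot satisfy Principle A.
*the editors₂* c-commands the anaphor but is outside its binding domain → cannot satisfy Principle A.
*the musicians₃* c-commands the anaphor within its binding domain → licit binder.
*the negotiators₄* does not c-command the anaphor → cannot bind it.
*the twins₅* does not c-command the anaphor → cannot bind it.

{3}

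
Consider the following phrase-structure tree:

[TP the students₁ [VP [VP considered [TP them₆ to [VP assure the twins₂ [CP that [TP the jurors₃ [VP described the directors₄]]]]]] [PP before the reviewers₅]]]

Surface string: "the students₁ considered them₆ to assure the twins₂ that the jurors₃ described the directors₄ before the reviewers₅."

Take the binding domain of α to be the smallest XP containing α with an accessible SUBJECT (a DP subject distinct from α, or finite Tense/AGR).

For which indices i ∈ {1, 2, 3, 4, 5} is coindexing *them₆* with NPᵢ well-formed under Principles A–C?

*them* is a pronoun, so Principle B applies: it must be free in its binding domain.
Binding domain of *them₆*: the matrix TP, whose subject is the students₁.
*the students₁* c-commands the pronoun within its binding domain → coindexation would violate Principle B.
*the twins₂*: the pronoun c-commands this R-expression → coindexation would violate Principle C on *the twins₂*.
*the jurors₃*: the pronoun c-commands this R-expression → coindexation would violate Principle C on *the jurors₃*.
*the directors₄*: the pronoun c-commands this R-expression → coindexation would violate Principle C on *the directors₄*.
*the reviewers₅* and the pronoun do not c-command one another → neither Principle B nor Principle C is at stake; coindexation permitted.

{5}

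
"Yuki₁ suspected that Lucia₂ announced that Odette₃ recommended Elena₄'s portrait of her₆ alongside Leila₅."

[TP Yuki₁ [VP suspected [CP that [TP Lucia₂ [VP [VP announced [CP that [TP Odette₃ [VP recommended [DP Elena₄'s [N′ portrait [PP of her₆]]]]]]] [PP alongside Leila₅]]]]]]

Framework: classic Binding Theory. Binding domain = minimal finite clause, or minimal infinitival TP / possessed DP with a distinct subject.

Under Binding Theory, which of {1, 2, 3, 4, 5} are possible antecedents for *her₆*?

*her* is a pronoun, so Principle B applies: it must be free in its binding domain.
Binding domain of *her₆*: the possessed DP, whose subject is Elena₄.
*Yuki₁* c-commands the pronoun but from outside its binding domain, and is not c-commanded by it → coindexation permitted.
*Lucia₂* c-commands the pronoun but from outside its binding domain, and is not c-commanded by it → coindexation permitted.
*Odette₃* c-commands the pronoun but from outside its binding domain, and is not c-commanded by it → coindexation permitted.
*Elena₄* c-commands the pronoun within its binding domain → coindexation would violate Principle B.
*Leila₅* and the pronoun do not c-command one another → neither Principle B nor Principle C is at stake; coindexation permitted.

{1, 2, 3, 5}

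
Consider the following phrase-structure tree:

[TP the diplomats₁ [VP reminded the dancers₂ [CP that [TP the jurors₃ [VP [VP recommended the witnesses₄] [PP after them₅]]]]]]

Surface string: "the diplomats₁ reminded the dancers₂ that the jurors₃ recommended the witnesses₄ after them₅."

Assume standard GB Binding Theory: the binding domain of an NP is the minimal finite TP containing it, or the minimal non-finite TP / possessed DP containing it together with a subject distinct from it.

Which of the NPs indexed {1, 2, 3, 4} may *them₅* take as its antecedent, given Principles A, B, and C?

{1, 2, 4}

*them* is a pronoun, so Principle B applies: it must be free in its binding domain.
Binding domain of *them₅*: the embedded TP, whose subject is the jurors₃.
*the diplomats₁* c-commands the pronoun but from outside its binding domain, and is not c-commanded by it → coindexation permitted.
*the dancers₂* c-commands the pronoun but from outside its binding domain, and is not c-commanded by it → coindexation permitted.
*the jurors₃* c-commands the pronoun within its binding domain → coindexation would violate Principle B.
*the witnesses₄* and the pronoun do not c-command one another → neither Principle B nor Principle C is at stake; coindexation permitted.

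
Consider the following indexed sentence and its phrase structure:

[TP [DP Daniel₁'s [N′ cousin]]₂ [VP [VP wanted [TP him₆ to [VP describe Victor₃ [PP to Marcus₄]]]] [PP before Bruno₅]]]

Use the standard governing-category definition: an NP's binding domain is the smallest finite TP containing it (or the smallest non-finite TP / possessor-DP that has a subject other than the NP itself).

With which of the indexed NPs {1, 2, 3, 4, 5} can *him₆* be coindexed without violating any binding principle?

*him* is a pronoun, so Principle B applies: it must be free in its binding domain.
Binding domain of *him₆*: the matrix TP, whose subject is [Daniel₁'s cousin]₂.
*Daniel₁* and the pronoun do not c-command one another → neither Principle B nor Principle C is at stake; coindexation permitted.
*[Daniel₁'s cousin]₂* c-commands the pronoun within its binding domain → coindexation would violate Principle B.
*Victor₃*: the pronoun c-commands this R-expression → coindexation would violate Principle C on *Victor₃*.
*Marcus₄*: the pronoun c-commands this R-expression → coindexation would violate Principle C on *Marcus₄*.
*Bruno₅* and the pronoun do not c-command one another → neither Principle B nor Principle C is at stake; coindexation permitted.

{1, 5}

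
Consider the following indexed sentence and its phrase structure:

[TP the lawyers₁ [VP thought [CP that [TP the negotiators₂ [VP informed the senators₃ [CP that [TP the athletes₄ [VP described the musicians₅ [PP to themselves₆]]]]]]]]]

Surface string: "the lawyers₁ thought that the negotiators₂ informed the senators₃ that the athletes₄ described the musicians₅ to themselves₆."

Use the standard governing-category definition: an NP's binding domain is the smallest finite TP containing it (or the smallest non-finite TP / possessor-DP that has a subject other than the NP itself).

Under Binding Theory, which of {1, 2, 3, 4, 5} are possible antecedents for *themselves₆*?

{4, 5}

*themselves* is an anaphor, so Principle A applies: it must be bound in its binding domain.
Binding domain of *themselves₆*: the embedded TP, whose subject is the athletes₄.
*the lawyers₁* c-commands the anaphor but is outside its binding domain → cannot satisfy Principle A.
*the negotiators₂* c-commands the anaphor but is outside its binding domain → cannot satisfy Principle A.
*the senators₃* c-commands the anaphor but is outside its binding domain → cannot satisfy Principle A.
*the athletes₄* c-commands the anaphor within its binding domain → licit binder.
*the musicians₅* c-commands the anaphor within its binding domain → licit binder.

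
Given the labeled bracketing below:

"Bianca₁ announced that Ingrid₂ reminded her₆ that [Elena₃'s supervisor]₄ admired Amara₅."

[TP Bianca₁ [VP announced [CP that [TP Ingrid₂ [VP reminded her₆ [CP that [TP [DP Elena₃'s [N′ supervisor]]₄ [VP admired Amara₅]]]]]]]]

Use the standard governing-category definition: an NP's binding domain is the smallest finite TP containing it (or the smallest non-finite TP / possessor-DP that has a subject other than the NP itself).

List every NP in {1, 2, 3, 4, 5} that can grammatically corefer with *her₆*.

*her* is a pronoun, so Principle B applies: it must be free in its binding domain.
Binding domain of *her₆*: the embedded TP, whose subject is Ingrid₂.
*Bianca₁* c-commands the pronoun but from outside its binding domain, and is not c-commanded by it → coindexation permitted.
*Ingrid₂* c-commands the pronoun within its binding domain → coindexation would violate Principle B.
*Elena₃*: the pronoun c-commands this R-expression → coindexation would violate Principle C on *Elena₃*.
*[Elena₃'s supervisor]₄*: the pronoun c-commands this R-expression → coindexation would violate Principle C on *[Elena₃'s supervisor]₄*.
*Amara₅*: the pronoun c-commands this R-expression → coindexation would violate Principle C on *Amara₅*.

{1}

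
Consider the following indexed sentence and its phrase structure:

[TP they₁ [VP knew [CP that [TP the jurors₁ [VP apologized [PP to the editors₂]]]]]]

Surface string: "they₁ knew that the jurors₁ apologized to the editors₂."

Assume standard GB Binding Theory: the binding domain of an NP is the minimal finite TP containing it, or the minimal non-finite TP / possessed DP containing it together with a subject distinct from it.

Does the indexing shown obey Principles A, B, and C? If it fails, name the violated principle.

The two coindexed NPs are *they₁* and *the jurors₁*.
*the jurors₁* is an R-expression. Principle C requires it to be free everywhere.
*they₁* c-commands it and carries the same index.
The R-expression is bound → Principle C violation.

Principle C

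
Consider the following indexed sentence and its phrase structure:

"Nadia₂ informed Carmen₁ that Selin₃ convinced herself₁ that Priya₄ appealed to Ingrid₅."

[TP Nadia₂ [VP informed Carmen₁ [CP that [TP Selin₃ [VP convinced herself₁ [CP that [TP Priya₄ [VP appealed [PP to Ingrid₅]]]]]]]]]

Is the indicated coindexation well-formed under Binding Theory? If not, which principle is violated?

The two coindexed NPs are *Carmen₁* and *herself₁*.
*herself₁* is an anaphor. Principle A requires it to be bound within its binding domain — the embedded TP, whose subject is Selin₃.
Within that domain it is c-commanded by *Selin₃*, which does not share its index.
*Carmen₁* does c-command the anaphor, but from outside its binding domain.
The anaphor is unbound in its domain → Principle A violation.

Principle A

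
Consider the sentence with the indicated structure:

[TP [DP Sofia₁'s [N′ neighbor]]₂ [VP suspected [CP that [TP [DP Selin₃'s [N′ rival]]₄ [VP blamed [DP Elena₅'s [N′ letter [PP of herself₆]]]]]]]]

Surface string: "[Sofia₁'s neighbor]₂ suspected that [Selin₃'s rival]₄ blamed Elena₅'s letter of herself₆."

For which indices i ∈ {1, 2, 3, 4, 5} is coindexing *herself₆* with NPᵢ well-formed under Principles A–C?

{5}

*herself* is an anaphor, so Principle A applies: it must be bound in its binding domain.
Binding domain of *herself₆*: the possessed DP, whose subject is Elena₅.
*Sofia₁* does not c-command the anaphor → cannot bind it.
*[Sofia₁'s neighbor]₂* c-commands the anaphor but is outside its binding domain → cannot satisfy Principle A.
*Selin₃* does not c-command the anaphor → cannot bind it.
*[Selin₃'s rival]₄* c-commands the anaphor but is outside its binding domain → cannot satisfy Principle A.
*Elena₅* c-commands the anaphor within its binding domain → licit binder.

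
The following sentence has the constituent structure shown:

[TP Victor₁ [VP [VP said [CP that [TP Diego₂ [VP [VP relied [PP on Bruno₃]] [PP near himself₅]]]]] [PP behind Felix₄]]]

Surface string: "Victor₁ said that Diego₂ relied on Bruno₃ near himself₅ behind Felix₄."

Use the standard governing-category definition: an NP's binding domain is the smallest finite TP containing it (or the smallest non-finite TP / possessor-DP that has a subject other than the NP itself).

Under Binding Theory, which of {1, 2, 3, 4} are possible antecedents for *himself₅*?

{2}

*himself* is an anaphor, so Principle A applies: it must be bound in its binding domain.
Binding domain of *himself₅*: the embedded TP, whose subject is Diego₂.
*Victor₁* c-commands the anaphor but is outside its binding domain → cannot satisfy Principle A.
*Diego₂* c-commands the anaphor within its binding domain → licit binder.
*Bruno₃* does not c-command the anaphor → cannot bind it.
*Felix₄* does not c-command the anaphor → cannot bind it.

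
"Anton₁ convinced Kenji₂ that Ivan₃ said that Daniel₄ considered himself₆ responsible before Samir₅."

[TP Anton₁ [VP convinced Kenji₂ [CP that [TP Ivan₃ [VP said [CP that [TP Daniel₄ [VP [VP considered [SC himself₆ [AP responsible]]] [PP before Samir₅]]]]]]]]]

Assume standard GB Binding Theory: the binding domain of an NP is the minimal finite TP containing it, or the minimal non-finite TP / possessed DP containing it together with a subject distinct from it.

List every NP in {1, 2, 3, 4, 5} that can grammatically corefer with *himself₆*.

{4}

*himself* is an anaphor, so Principle A applies: it must be bound in its binding domain.
Binding domain of *himself₆*: the embedded TP, whose subject is Daniel₄.
*Anton₁* c-commands the anaphor but is outside its binding domain → cannot satisfy Principle A.
*Kenji₂* c-commands the anaphor but is outside its binding domain → cannot satisfy Principle A.
*Ivan₃* c-commands the anaphor but is outside its binding domain → cannot satisfy Principle A.
*Daniel₄* c-commands the anaphor within its binding domain → licit binder.
*Samir₅* does not c-command the anaphor → cannot bind it.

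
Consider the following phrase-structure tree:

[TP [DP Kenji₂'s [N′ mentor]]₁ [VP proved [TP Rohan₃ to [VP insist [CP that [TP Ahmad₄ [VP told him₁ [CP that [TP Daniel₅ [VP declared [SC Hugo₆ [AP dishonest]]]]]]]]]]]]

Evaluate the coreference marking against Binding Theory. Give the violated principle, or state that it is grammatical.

grammatical

The two coindexed NPs are *[Kenji₂'s mentor]₁* and *him₁*.
*him₁* is a pronoun; its binding domain is the embedded TP, whose subject is Ahmad₄. Within that domain it is c-commanded only by *Ahmad₄*, which carries a different index — the pronoun is free locally, so Principle B holds.
*[Kenji₂'s mentor]₁* is an R-expression; *him₁* does not c-command it, and no other NP shares its index, so Principle C is satisfied.
All principles are respected.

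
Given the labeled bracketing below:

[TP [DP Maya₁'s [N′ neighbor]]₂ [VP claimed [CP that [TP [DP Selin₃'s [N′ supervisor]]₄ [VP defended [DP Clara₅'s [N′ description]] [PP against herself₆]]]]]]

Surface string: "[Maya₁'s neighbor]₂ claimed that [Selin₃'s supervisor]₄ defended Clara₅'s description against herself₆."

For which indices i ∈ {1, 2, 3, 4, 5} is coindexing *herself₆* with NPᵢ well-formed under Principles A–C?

*herself* is an anaphor, so Principle A applies: it must be bound in its binding domain.
Binding domain of *herself₆*: the embedded TP, whose subject is [Selin₃'s supervisor]₄.
*Maya₁* does not c-command the anaphor → cannot bind it.
*[Maya₁'s neighbor]₂* c-commands the anaphor but is outside its binding domain → cannot satisfy Principle A.
*Selin₃* does not c-command the anaphor → cannot bind it.
*[Selin₃'s supervisor]₄* c-commands the anaphor within its binding domain → licit binder.
*Clara₅* does not c-command the anaphor → cannot bind it.

{4}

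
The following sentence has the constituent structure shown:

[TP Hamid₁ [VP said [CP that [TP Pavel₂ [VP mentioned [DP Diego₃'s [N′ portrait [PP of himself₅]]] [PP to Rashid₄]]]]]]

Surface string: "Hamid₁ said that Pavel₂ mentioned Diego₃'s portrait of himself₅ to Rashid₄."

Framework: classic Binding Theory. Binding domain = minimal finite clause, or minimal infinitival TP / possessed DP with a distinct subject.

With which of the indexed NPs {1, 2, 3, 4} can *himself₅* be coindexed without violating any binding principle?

{3}

*himself* is an anaphor, so Principle A applies: it must be bound in its binding domain.
Binding domain of *himself₅*: the possessed DP, whose subject is Diego₃.
*Hamid₁* c-commands the anaphor but is outside its binding domain → cannot satisfy Principle A.
*Pavel₂* c-commands the anaphor but is outside its binding domain → cannot satisfy Principle A.
*Diego₃* c-commands the anaphor within its binding domain → licit binder.
*Rashid₄* does not c-command the anaphor → cannot bind it.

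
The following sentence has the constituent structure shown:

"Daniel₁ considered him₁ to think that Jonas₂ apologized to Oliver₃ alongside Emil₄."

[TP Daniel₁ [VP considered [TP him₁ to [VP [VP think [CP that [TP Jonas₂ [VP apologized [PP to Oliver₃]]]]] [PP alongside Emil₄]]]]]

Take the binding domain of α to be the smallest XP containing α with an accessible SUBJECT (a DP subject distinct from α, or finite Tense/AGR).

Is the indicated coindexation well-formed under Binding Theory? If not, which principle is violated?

Principle B

The two coindexed NPs are *Daniel₁* and *him₁*.
*him₁* is a pronoun. Its binding domain is the matrix TP, whose subject is Daniel₁.
*Daniel₁* c-commands it within that domain and carries the same index.
The pronoun is locally bound → Principle B violation.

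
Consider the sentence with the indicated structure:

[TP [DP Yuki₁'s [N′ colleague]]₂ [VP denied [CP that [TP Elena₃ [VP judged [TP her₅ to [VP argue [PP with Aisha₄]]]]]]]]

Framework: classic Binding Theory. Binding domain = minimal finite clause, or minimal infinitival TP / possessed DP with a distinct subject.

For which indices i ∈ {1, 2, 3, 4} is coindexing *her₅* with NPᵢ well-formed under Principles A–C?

*her* is a pronoun, so Principle B applies: it must be free in its binding domain.
Binding domain of *her₅*: the embedded TP, whose subject is Elena₃.
*Yuki₁* and the pronoun do not c-command one another → neither Principle B nor Principle C is at stake; coindexation permitted.
*[Yuki₁'s colleague]₂* c-commands the pronoun but from outside its binding domain, and is not c-commanded by it → coindexation permitted.
*Elena₃* c-commands the pronoun within its binding domain → coindexation would violate Principle B.
*Aisha₄*: the pronoun c-commands this R-expression → coindexation would violate Principle C on *Aisha₄*.

{1, 2}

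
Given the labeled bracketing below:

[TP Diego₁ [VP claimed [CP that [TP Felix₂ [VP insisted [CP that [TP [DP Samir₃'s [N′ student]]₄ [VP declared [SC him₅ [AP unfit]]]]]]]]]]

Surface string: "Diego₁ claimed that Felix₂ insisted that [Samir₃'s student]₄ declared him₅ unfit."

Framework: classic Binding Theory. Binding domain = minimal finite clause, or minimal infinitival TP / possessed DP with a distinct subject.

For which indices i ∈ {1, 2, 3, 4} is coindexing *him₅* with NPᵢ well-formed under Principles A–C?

*him* is a pronoun, so Principle B applies: it must be free in its binding domain.
Binding domain of *him₅*: the embedded TP, whose subject is [Samir₃'s student]₄.
*Diego₁* c-commands the pronoun but from outside its binding domain, and is not c-commanded by it → coindexation permitted.
*Felix₂* c-commands the pronoun but from outside its binding domain, and is not c-commanded by it → coindexation permitted.
*Samir₃* and the pronoun do not c-command one another → neither Principle B nor Principle C is at stake; coindexation permitted.
*[Samir₃'s student]₄* c-commands the pronoun within its binding domain → coindexation would violate Principle B.

{1, 2, 3}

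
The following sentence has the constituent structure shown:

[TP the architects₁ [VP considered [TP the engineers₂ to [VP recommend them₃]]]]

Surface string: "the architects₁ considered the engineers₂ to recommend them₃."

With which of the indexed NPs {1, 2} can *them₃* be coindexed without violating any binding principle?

*them* is a pronoun, so Principle B applies: it must be free in its binding domain.
Binding domain of *them₃*: the embedded TP, whose subject is the engineers₂.
*the architects₁* c-commands the pronoun but from outside its binding domain, and is not c-commanded by it → coindexation permitted.
*the engineers₂* c-commands the pronoun within its binding domain → coindexation would violate Principle B.

{1}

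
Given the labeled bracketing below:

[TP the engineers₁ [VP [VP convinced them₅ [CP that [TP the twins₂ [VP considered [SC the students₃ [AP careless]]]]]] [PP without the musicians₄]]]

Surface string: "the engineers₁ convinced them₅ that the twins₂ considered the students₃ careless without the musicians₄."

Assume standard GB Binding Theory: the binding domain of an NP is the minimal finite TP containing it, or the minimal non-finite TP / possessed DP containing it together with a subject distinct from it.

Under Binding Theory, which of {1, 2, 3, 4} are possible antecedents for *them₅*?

*them* is a pronoun, so Principle B applies: it must be free in its binding domain.
Binding domain of *them₅*: the matrix TP, whose subject is the engineers₁.
*the engineers₁* c-commands the pronoun within its binding domain → coindexation would violate Principle B.
*the twins₂*: the pronoun c-commands this R-expression → coindexation would violate Principle C on *the twins₂*.
*the students₃*: the pronoun c-commands this R-expression → coindexation would violate Principle C on *the students₃*.
*the musicians₄* and the pronoun do not c-command one another → neither Principle B nor Principle C is at stake; coindexation permitted.

{4}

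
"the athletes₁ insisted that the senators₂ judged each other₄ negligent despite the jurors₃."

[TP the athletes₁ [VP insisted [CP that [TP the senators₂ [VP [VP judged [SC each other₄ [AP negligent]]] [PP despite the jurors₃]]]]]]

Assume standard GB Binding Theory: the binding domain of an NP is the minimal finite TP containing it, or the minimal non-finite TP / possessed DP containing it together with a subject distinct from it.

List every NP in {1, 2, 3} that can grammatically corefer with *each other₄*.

*each other* is an anaphor, so Principle A applies: it must be bound in its binding domain.
Binding domain of *each other₄*: the embedded TP, whose subject is the senators₂.
*the athletes₁* c-commands the anaphor but is outside its binding domain → cannot satisfy Principle A.
*the senators₂* c-commands the anaphor within its binding domain → licit binder.
*the jurors₃* does not c-command the anaphor → cannot bind it.

{2}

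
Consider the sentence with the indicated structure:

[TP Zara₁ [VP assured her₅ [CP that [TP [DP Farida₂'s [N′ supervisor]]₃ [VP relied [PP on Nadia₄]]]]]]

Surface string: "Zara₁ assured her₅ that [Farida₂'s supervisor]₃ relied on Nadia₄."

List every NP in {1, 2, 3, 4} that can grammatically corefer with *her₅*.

none

*her* is a pronoun, so Principle B applies: it must be free in its binding domain.
Binding domain of *her₅*: the matrix TP, whose subject is Zara₁.
*Zara₁* c-commands the pronoun within its binding domain → coindexation would violate Principle B.
*Farida₂*: the pronoun c-commands this R-expression → coindexation would violate Principle C on *Farida₂*.
*[Farida₂'s supervisor]₃*: the pronoun c-commands this R-expression → coindexation would violate Principle C on *[Farida₂'s supervisor]₃*.
*Nadia₄*: the pronoun c-commands this R-expression → coindexation would violate Principle C on *Nadia₄*.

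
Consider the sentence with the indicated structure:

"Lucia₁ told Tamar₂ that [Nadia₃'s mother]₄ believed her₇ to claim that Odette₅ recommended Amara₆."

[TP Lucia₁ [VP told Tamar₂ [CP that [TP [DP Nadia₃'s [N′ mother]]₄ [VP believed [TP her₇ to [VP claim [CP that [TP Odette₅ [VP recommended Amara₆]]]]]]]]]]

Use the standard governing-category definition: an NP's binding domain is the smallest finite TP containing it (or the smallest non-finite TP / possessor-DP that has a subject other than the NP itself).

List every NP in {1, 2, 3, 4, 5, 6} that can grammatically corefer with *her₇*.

*her* is a pronoun, so Principle B applies: it must be free in its binding domain.
Binding domain of *her₇*: the embedded TP, whose subject is [Nadia₃'s mother]₄.
*Lucia₁* c-commands the pronoun but from outside its binding domain, and is not c-commanded by it → coindexation permitted.
*Tamar₂* c-commands the pronoun but from outside its binding domain, and is not c-commanded by it → coindexation permitted.
*Nadia₃* and the pronoun do not c-command one another → neither Principle B nor Principle C is at stake; coindexation permitted.
*[Nadia₃'s mother]₄* c-commands the pronoun within its binding domain → coindexation would violate Principle B.
*Odette₅*: the pronoun c-commands this R-expression → coindexation would violate Principle C on *Odette₅*.
*Amara₆*: the pronoun c-commands this R-expression → coindexation would violate Principle C on *Amara₆*.

{1, 2, 3}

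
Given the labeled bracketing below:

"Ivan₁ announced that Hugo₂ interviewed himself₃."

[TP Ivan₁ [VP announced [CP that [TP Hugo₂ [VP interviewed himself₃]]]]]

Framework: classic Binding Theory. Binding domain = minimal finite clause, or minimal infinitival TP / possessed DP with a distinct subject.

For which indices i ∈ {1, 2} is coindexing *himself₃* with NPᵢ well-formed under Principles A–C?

{2}

*himself* is an anaphor, so Principle A applies: it must be bound in its binding domain.
Binding domain of *himself₃*: the embedded TP, whose subject is Hugo₂.
*Ivan₁* c-commands the anaphor but is outside its binding domain → cannot satisfy Principle A.
*Hugo₂* c-commands the anaphor within its binding domain → licit binder.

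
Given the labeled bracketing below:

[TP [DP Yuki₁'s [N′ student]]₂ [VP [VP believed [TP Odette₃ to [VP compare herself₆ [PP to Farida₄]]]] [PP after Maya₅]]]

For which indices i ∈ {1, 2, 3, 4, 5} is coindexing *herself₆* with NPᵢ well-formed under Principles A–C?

{3}

*herself* is an anaphor, so Principle A applies: it must be bound in its binding domain.
Binding domain of *herself₆*: the embedded TP, whose subject is Odette₃.
*Yuki₁* does not c-command the anaphor → cannot bind it.
*[Yuki₁'s student]₂* c-commands the anaphor but is outside its binding domain → cannot satisfy Principle A.
*Odette₃* c-commands the anaphor within its binding domain → licit binder.
*Farida₄* does not c-command the anaphor → cannot bind it.
*Maya₅* does not c-command the anaphor → cannot bind it.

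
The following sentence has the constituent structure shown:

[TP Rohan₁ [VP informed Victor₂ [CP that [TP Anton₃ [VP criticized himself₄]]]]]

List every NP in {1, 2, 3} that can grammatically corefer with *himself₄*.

{3}

*himself* is an anaphor, so Principle A applies: it must be bound in its binding domain.
Binding domain of *himself₄*: the embedded TP, whose subject is Anton₃.
*Rohan₁* c-commands the anaphor but is outside its binding domain → cannot satisfy Principle A.
*Victor₂* c-commands the anaphor but is outside its binding domain → cannot satisfy Principle A.
*Anton₃* c-commands the anaphor within its binding domain → licit binder.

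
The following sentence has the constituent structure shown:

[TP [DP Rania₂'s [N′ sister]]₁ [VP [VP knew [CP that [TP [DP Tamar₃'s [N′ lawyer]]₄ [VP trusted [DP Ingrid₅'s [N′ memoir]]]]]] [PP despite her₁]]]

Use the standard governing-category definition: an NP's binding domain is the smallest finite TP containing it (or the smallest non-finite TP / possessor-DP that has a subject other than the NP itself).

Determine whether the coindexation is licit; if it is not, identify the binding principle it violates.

Principle B

The two coindexed NPs are *[Rania₂'s sister]₁* and *her₁*.
*her₁* is a pronoun. Its binding domain is the matrix TP, whose subject is [Rania₂'s sister]₁.
*[Rania₂'s sister]₁* c-commands it within that domain and carries the same index.
The pronoun is locally bound → Principle B violation.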